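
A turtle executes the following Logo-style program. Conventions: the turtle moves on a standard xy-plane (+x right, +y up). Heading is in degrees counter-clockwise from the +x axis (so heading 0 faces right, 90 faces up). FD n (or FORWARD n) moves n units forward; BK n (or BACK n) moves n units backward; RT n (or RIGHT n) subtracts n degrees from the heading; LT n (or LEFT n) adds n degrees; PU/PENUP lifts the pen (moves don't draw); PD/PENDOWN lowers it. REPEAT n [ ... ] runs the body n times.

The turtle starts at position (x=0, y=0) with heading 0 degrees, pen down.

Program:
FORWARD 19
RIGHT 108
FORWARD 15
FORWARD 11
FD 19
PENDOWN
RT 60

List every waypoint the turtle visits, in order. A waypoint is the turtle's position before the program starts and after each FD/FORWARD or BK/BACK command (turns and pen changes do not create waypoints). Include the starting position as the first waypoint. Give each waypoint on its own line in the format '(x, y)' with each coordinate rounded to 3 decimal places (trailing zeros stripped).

Answer: (0, 0)
(19, 0)
(14.365, -14.266)
(10.966, -24.727)
(5.094, -42.798)

Derivation:
Executing turtle program step by step:
Start: pos=(0,0), heading=0, pen down
FD 19: (0,0) -> (19,0) [heading=0, draw]
RT 108: heading 0 -> 252
FD 15: (19,0) -> (14.365,-14.266) [heading=252, draw]
FD 11: (14.365,-14.266) -> (10.966,-24.727) [heading=252, draw]
FD 19: (10.966,-24.727) -> (5.094,-42.798) [heading=252, draw]
PD: pen down
RT 60: heading 252 -> 192
Final: pos=(5.094,-42.798), heading=192, 4 segment(s) drawn
Waypoints (5 total):
(0, 0)
(19, 0)
(14.365, -14.266)
(10.966, -24.727)
(5.094, -42.798)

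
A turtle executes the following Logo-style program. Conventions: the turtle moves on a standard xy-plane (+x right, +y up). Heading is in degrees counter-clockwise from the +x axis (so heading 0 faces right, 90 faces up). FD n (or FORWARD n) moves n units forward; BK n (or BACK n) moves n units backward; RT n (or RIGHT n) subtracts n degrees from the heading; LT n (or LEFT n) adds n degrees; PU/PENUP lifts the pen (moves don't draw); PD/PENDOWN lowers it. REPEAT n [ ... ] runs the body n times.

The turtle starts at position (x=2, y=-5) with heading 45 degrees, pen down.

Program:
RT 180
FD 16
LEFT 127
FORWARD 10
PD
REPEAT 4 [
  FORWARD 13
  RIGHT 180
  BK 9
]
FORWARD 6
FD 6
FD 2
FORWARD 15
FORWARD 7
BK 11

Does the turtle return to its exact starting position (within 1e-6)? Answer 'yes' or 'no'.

Executing turtle program step by step:
Start: pos=(2,-5), heading=45, pen down
RT 180: heading 45 -> 225
FD 16: (2,-5) -> (-9.314,-16.314) [heading=225, draw]
LT 127: heading 225 -> 352
FD 10: (-9.314,-16.314) -> (0.589,-17.705) [heading=352, draw]
PD: pen down
REPEAT 4 [
  -- iteration 1/4 --
  FD 13: (0.589,-17.705) -> (13.462,-19.515) [heading=352, draw]
  RT 180: heading 352 -> 172
  BK 9: (13.462,-19.515) -> (22.375,-20.767) [heading=172, draw]
  -- iteration 2/4 --
  FD 13: (22.375,-20.767) -> (9.501,-18.958) [heading=172, draw]
  RT 180: heading 172 -> 352
  BK 9: (9.501,-18.958) -> (0.589,-17.705) [heading=352, draw]
  -- iteration 3/4 --
  FD 13: (0.589,-17.705) -> (13.462,-19.515) [heading=352, draw]
  RT 180: heading 352 -> 172
  BK 9: (13.462,-19.515) -> (22.375,-20.767) [heading=172, draw]
  -- iteration 4/4 --
  FD 13: (22.375,-20.767) -> (9.501,-18.958) [heading=172, draw]
  RT 180: heading 172 -> 352
  BK 9: (9.501,-18.958) -> (0.589,-17.705) [heading=352, draw]
]
FD 6: (0.589,-17.705) -> (6.531,-18.54) [heading=352, draw]
FD 6: (6.531,-18.54) -> (12.472,-19.376) [heading=352, draw]
FD 2: (12.472,-19.376) -> (14.453,-19.654) [heading=352, draw]
FD 15: (14.453,-19.654) -> (29.307,-21.741) [heading=352, draw]
FD 7: (29.307,-21.741) -> (36.239,-22.716) [heading=352, draw]
BK 11: (36.239,-22.716) -> (25.346,-21.185) [heading=352, draw]
Final: pos=(25.346,-21.185), heading=352, 16 segment(s) drawn

Start position: (2, -5)
Final position: (25.346, -21.185)
Distance = 28.407; >= 1e-6 -> NOT closed

Answer: no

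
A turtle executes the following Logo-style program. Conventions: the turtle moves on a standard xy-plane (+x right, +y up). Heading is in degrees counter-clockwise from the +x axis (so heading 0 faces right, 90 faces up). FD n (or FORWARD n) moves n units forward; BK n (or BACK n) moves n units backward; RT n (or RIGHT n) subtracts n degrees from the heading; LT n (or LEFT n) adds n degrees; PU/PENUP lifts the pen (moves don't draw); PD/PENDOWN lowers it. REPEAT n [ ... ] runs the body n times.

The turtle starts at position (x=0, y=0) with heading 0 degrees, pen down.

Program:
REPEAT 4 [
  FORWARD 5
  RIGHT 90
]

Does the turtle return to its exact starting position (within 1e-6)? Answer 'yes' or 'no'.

Answer: yes

Derivation:
Executing turtle program step by step:
Start: pos=(0,0), heading=0, pen down
REPEAT 4 [
  -- iteration 1/4 --
  FD 5: (0,0) -> (5,0) [heading=0, draw]
  RT 90: heading 0 -> 270
  -- iteration 2/4 --
  FD 5: (5,0) -> (5,-5) [heading=270, draw]
  RT 90: heading 270 -> 180
  -- iteration 3/4 --
  FD 5: (5,-5) -> (0,-5) [heading=180, draw]
  RT 90: heading 180 -> 90
  -- iteration 4/4 --
  FD 5: (0,-5) -> (0,0) [heading=90, draw]
  RT 90: heading 90 -> 0
]
Final: pos=(0,0), heading=0, 4 segment(s) drawn

Start position: (0, 0)
Final position: (0, 0)
Distance = 0; < 1e-6 -> CLOSED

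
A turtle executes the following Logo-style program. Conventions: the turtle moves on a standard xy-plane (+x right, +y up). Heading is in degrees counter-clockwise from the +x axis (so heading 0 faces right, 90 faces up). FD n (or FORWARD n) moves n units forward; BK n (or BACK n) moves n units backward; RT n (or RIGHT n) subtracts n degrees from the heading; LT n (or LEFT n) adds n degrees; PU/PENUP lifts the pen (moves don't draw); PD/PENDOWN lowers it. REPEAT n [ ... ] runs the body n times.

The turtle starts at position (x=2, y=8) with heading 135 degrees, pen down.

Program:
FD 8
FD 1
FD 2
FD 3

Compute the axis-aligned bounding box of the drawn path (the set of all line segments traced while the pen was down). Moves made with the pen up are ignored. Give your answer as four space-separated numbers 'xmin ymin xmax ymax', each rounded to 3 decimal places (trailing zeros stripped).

Executing turtle program step by step:
Start: pos=(2,8), heading=135, pen down
FD 8: (2,8) -> (-3.657,13.657) [heading=135, draw]
FD 1: (-3.657,13.657) -> (-4.364,14.364) [heading=135, draw]
FD 2: (-4.364,14.364) -> (-5.778,15.778) [heading=135, draw]
FD 3: (-5.778,15.778) -> (-7.899,17.899) [heading=135, draw]
Final: pos=(-7.899,17.899), heading=135, 4 segment(s) drawn

Segment endpoints: x in {-7.899, -5.778, -4.364, -3.657, 2}, y in {8, 13.657, 14.364, 15.778, 17.899}
xmin=-7.899, ymin=8, xmax=2, ymax=17.899

Answer: -7.899 8 2 17.899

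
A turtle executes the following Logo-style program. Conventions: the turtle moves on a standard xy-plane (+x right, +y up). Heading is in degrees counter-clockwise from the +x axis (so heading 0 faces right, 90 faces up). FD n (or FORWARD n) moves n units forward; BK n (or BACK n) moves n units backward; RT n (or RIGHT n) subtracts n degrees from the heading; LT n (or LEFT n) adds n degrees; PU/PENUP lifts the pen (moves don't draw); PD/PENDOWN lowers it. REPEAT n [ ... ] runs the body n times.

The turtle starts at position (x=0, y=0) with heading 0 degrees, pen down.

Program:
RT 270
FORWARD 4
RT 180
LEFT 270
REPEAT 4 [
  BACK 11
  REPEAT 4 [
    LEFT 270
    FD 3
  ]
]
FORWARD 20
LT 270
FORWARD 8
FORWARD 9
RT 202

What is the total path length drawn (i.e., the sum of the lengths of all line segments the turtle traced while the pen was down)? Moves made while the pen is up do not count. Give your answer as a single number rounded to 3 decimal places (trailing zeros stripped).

Executing turtle program step by step:
Start: pos=(0,0), heading=0, pen down
RT 270: heading 0 -> 90
FD 4: (0,0) -> (0,4) [heading=90, draw]
RT 180: heading 90 -> 270
LT 270: heading 270 -> 180
REPEAT 4 [
  -- iteration 1/4 --
  BK 11: (0,4) -> (11,4) [heading=180, draw]
  REPEAT 4 [
    -- iteration 1/4 --
    LT 270: heading 180 -> 90
    FD 3: (11,4) -> (11,7) [heading=90, draw]
    -- iteration 2/4 --
    LT 270: heading 90 -> 0
    FD 3: (11,7) -> (14,7) [heading=0, draw]
    -- iteration 3/4 --
    LT 270: heading 0 -> 270
    FD 3: (14,7) -> (14,4) [heading=270, draw]
    -- iteration 4/4 --
    LT 270: heading 270 -> 180
    FD 3: (14,4) -> (11,4) [heading=180, draw]
  ]
  -- iteration 2/4 --
  BK 11: (11,4) -> (22,4) [heading=180, draw]
  REPEAT 4 [
    -- iteration 1/4 --
    LT 270: heading 180 -> 90
    FD 3: (22,4) -> (22,7) [heading=90, draw]
    -- iteration 2/4 --
    LT 270: heading 90 -> 0
    FD 3: (22,7) -> (25,7) [heading=0, draw]
    -- iteration 3/4 --
    LT 270: heading 0 -> 270
    FD 3: (25,7) -> (25,4) [heading=270, draw]
    -- iteration 4/4 --
    LT 270: heading 270 -> 180
    FD 3: (25,4) -> (22,4) [heading=180, draw]
  ]
  -- iteration 3/4 --
  BK 11: (22,4) -> (33,4) [heading=180, draw]
  REPEAT 4 [
    -- iteration 1/4 --
    LT 270: heading 180 -> 90
    FD 3: (33,4) -> (33,7) [heading=90, draw]
    -- iteration 2/4 --
    LT 270: heading 90 -> 0
    FD 3: (33,7) -> (36,7) [heading=0, draw]
    -- iteration 3/4 --
    LT 270: heading 0 -> 270
    FD 3: (36,7) -> (36,4) [heading=270, draw]
    -- iteration 4/4 --
    LT 270: heading 270 -> 180
    FD 3: (36,4) -> (33,4) [heading=180, draw]
  ]
  -- iteration 4/4 --
  BK 11: (33,4) -> (44,4) [heading=180, draw]
  REPEAT 4 [
    -- iteration 1/4 --
    LT 270: heading 180 -> 90
    FD 3: (44,4) -> (44,7) [heading=90, draw]
    -- iteration 2/4 --
    LT 270: heading 90 -> 0
    FD 3: (44,7) -> (47,7) [heading=0, draw]
    -- iteration 3/4 --
    LT 270: heading 0 -> 270
    FD 3: (47,7) -> (47,4) [heading=270, draw]
    -- iteration 4/4 --
    LT 270: heading 270 -> 180
    FD 3: (47,4) -> (44,4) [heading=180, draw]
  ]
]
FD 20: (44,4) -> (24,4) [heading=180, draw]
LT 270: heading 180 -> 90
FD 8: (24,4) -> (24,12) [heading=90, draw]
FD 9: (24,12) -> (24,21) [heading=90, draw]
RT 202: heading 90 -> 248
Final: pos=(24,21), heading=248, 24 segment(s) drawn

Segment lengths:
  seg 1: (0,0) -> (0,4), length = 4
  seg 2: (0,4) -> (11,4), length = 11
  seg 3: (11,4) -> (11,7), length = 3
  seg 4: (11,7) -> (14,7), length = 3
  seg 5: (14,7) -> (14,4), length = 3
  seg 6: (14,4) -> (11,4), length = 3
  seg 7: (11,4) -> (22,4), length = 11
  seg 8: (22,4) -> (22,7), length = 3
  seg 9: (22,7) -> (25,7), length = 3
  seg 10: (25,7) -> (25,4), length = 3
  seg 11: (25,4) -> (22,4), length = 3
  seg 12: (22,4) -> (33,4), length = 11
  seg 13: (33,4) -> (33,7), length = 3
  seg 14: (33,7) -> (36,7), length = 3
  seg 15: (36,7) -> (36,4), length = 3
  seg 16: (36,4) -> (33,4), length = 3
  seg 17: (33,4) -> (44,4), length = 11
  seg 18: (44,4) -> (44,7), length = 3
  seg 19: (44,7) -> (47,7), length = 3
  seg 20: (47,7) -> (47,4), length = 3
  seg 21: (47,4) -> (44,4), length = 3
  seg 22: (44,4) -> (24,4), length = 20
  seg 23: (24,4) -> (24,12), length = 8
  seg 24: (24,12) -> (24,21), length = 9
Total = 133

Answer: 133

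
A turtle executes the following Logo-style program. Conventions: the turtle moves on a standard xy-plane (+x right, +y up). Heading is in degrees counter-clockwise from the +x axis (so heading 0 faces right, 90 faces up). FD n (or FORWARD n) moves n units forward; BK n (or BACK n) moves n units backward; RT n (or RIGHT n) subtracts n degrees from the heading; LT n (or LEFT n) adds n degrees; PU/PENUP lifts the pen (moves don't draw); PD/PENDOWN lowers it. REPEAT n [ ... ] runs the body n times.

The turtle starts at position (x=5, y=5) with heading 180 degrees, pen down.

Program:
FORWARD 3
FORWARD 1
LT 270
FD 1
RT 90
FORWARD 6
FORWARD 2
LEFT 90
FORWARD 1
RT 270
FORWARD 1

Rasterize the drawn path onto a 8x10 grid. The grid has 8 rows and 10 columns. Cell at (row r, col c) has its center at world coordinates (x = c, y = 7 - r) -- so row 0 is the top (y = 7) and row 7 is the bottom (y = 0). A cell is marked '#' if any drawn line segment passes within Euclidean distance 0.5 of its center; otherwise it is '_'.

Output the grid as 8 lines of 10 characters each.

Segment 0: (5,5) -> (2,5)
Segment 1: (2,5) -> (1,5)
Segment 2: (1,5) -> (1,6)
Segment 3: (1,6) -> (7,6)
Segment 4: (7,6) -> (9,6)
Segment 5: (9,6) -> (9,7)
Segment 6: (9,7) -> (8,7)

Answer: ________##
_#########
_#####____
__________
__________
__________
__________
__________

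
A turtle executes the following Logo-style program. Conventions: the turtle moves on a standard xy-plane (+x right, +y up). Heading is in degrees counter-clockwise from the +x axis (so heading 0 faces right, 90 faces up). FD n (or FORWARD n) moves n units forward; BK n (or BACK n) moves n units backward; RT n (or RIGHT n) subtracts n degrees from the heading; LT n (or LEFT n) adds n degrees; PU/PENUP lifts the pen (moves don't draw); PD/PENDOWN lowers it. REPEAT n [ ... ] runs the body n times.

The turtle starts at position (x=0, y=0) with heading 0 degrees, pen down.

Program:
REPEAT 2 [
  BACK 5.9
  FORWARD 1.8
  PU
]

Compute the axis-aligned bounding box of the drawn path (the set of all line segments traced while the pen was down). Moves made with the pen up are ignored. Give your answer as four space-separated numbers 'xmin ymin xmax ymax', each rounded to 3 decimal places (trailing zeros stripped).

Executing turtle program step by step:
Start: pos=(0,0), heading=0, pen down
REPEAT 2 [
  -- iteration 1/2 --
  BK 5.9: (0,0) -> (-5.9,0) [heading=0, draw]
  FD 1.8: (-5.9,0) -> (-4.1,0) [heading=0, draw]
  PU: pen up
  -- iteration 2/2 --
  BK 5.9: (-4.1,0) -> (-10,0) [heading=0, move]
  FD 1.8: (-10,0) -> (-8.2,0) [heading=0, move]
  PU: pen up
]
Final: pos=(-8.2,0), heading=0, 2 segment(s) drawn

Segment endpoints: x in {-5.9, -4.1, 0}, y in {0}
xmin=-5.9, ymin=0, xmax=0, ymax=0

Answer: -5.9 0 0 0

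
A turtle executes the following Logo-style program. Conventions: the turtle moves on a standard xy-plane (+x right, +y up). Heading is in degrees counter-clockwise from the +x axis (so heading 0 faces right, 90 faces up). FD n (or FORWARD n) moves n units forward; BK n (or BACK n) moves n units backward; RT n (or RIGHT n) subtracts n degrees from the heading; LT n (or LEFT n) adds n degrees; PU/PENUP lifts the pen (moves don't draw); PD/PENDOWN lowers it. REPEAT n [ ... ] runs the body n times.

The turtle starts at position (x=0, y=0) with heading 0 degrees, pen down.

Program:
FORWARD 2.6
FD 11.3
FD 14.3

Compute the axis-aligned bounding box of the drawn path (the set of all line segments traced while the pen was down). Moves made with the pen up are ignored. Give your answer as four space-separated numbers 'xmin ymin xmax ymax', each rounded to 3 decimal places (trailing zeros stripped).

Answer: 0 0 28.2 0

Derivation:
Executing turtle program step by step:
Start: pos=(0,0), heading=0, pen down
FD 2.6: (0,0) -> (2.6,0) [heading=0, draw]
FD 11.3: (2.6,0) -> (13.9,0) [heading=0, draw]
FD 14.3: (13.9,0) -> (28.2,0) [heading=0, draw]
Final: pos=(28.2,0), heading=0, 3 segment(s) drawn

Segment endpoints: x in {0, 2.6, 13.9, 28.2}, y in {0}
xmin=0, ymin=0, xmax=28.2, ymax=0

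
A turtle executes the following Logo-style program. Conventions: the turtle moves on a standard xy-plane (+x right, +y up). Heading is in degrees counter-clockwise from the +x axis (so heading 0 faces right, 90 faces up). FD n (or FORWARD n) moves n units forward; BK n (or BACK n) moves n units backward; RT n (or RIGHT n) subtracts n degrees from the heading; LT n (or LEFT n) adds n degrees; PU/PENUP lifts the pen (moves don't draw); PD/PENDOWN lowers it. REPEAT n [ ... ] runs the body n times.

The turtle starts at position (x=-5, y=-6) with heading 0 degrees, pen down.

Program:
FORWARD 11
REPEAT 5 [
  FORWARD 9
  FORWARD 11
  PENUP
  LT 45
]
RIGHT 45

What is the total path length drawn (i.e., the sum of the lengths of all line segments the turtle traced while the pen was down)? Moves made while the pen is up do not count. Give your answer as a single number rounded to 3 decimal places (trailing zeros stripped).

Answer: 31

Derivation:
Executing turtle program step by step:
Start: pos=(-5,-6), heading=0, pen down
FD 11: (-5,-6) -> (6,-6) [heading=0, draw]
REPEAT 5 [
  -- iteration 1/5 --
  FD 9: (6,-6) -> (15,-6) [heading=0, draw]
  FD 11: (15,-6) -> (26,-6) [heading=0, draw]
  PU: pen up
  LT 45: heading 0 -> 45
  -- iteration 2/5 --
  FD 9: (26,-6) -> (32.364,0.364) [heading=45, move]
  FD 11: (32.364,0.364) -> (40.142,8.142) [heading=45, move]
  PU: pen up
  LT 45: heading 45 -> 90
  -- iteration 3/5 --
  FD 9: (40.142,8.142) -> (40.142,17.142) [heading=90, move]
  FD 11: (40.142,17.142) -> (40.142,28.142) [heading=90, move]
  PU: pen up
  LT 45: heading 90 -> 135
  -- iteration 4/5 --
  FD 9: (40.142,28.142) -> (33.778,34.506) [heading=135, move]
  FD 11: (33.778,34.506) -> (26,42.284) [heading=135, move]
  PU: pen up
  LT 45: heading 135 -> 180
  -- iteration 5/5 --
  FD 9: (26,42.284) -> (17,42.284) [heading=180, move]
  FD 11: (17,42.284) -> (6,42.284) [heading=180, move]
  PU: pen up
  LT 45: heading 180 -> 225
]
RT 45: heading 225 -> 180
Final: pos=(6,42.284), heading=180, 3 segment(s) drawn

Segment lengths:
  seg 1: (-5,-6) -> (6,-6), length = 11
  seg 2: (6,-6) -> (15,-6), length = 9
  seg 3: (15,-6) -> (26,-6), length = 11
Total = 31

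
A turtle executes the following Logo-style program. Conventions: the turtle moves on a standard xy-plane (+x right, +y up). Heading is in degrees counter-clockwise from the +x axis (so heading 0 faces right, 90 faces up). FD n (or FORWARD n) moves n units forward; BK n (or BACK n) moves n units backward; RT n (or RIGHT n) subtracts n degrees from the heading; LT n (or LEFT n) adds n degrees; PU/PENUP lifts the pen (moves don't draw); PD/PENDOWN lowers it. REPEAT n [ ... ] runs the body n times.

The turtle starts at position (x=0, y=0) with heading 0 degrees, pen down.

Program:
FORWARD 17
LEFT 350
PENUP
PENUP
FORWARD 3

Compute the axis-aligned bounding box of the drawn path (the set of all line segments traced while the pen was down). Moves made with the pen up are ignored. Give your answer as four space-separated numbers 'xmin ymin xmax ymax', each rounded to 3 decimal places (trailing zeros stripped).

Executing turtle program step by step:
Start: pos=(0,0), heading=0, pen down
FD 17: (0,0) -> (17,0) [heading=0, draw]
LT 350: heading 0 -> 350
PU: pen up
PU: pen up
FD 3: (17,0) -> (19.954,-0.521) [heading=350, move]
Final: pos=(19.954,-0.521), heading=350, 1 segment(s) drawn

Segment endpoints: x in {0, 17}, y in {0}
xmin=0, ymin=0, xmax=17, ymax=0

Answer: 0 0 17 0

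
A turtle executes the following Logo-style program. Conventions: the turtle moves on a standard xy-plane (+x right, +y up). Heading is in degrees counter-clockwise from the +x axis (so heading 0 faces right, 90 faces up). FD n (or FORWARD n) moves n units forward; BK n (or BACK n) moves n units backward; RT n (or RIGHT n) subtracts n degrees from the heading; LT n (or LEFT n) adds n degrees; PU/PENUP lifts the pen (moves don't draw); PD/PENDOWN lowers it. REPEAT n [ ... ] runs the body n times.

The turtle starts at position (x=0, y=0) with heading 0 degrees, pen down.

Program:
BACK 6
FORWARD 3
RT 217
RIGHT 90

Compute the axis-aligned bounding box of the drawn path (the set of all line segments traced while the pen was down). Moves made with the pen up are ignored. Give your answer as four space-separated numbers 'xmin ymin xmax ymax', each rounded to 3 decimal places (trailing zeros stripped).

Answer: -6 0 0 0

Derivation:
Executing turtle program step by step:
Start: pos=(0,0), heading=0, pen down
BK 6: (0,0) -> (-6,0) [heading=0, draw]
FD 3: (-6,0) -> (-3,0) [heading=0, draw]
RT 217: heading 0 -> 143
RT 90: heading 143 -> 53
Final: pos=(-3,0), heading=53, 2 segment(s) drawn

Segment endpoints: x in {-6, -3, 0}, y in {0}
xmin=-6, ymin=0, xmax=0, ymax=0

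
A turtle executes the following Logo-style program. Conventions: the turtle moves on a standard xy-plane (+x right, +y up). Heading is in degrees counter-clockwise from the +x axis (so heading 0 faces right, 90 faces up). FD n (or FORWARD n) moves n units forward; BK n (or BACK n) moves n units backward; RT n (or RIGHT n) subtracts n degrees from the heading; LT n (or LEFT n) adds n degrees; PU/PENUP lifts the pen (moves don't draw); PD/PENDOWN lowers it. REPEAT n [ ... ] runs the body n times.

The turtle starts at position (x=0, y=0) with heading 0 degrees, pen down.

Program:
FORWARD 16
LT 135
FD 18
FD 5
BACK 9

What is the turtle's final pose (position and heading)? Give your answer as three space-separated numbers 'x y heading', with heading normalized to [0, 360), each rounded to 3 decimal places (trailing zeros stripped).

Answer: 6.101 9.899 135

Derivation:
Executing turtle program step by step:
Start: pos=(0,0), heading=0, pen down
FD 16: (0,0) -> (16,0) [heading=0, draw]
LT 135: heading 0 -> 135
FD 18: (16,0) -> (3.272,12.728) [heading=135, draw]
FD 5: (3.272,12.728) -> (-0.263,16.263) [heading=135, draw]
BK 9: (-0.263,16.263) -> (6.101,9.899) [heading=135, draw]
Final: pos=(6.101,9.899), heading=135, 4 segment(s) drawn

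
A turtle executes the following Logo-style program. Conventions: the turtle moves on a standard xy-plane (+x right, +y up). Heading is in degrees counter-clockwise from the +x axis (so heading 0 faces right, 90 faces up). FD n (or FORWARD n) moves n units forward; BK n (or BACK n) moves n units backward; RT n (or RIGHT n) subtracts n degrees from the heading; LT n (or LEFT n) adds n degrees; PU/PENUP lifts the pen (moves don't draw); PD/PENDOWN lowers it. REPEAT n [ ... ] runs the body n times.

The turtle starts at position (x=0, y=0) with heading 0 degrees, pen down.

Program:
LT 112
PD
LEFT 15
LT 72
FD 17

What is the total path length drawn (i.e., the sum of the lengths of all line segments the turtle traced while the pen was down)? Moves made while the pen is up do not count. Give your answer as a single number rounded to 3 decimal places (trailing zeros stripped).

Executing turtle program step by step:
Start: pos=(0,0), heading=0, pen down
LT 112: heading 0 -> 112
PD: pen down
LT 15: heading 112 -> 127
LT 72: heading 127 -> 199
FD 17: (0,0) -> (-16.074,-5.535) [heading=199, draw]
Final: pos=(-16.074,-5.535), heading=199, 1 segment(s) drawn

Segment lengths:
  seg 1: (0,0) -> (-16.074,-5.535), length = 17
Total = 17

Answer: 17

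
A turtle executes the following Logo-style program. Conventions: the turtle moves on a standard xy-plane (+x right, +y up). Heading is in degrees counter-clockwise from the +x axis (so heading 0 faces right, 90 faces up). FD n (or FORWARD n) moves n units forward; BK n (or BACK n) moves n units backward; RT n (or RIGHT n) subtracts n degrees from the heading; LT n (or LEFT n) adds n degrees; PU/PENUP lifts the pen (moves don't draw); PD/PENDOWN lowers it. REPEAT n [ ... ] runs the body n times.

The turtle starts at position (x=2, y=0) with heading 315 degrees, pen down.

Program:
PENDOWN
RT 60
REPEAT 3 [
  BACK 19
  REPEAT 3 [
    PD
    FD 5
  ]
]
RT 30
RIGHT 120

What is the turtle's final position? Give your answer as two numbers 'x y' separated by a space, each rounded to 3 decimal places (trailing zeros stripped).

Executing turtle program step by step:
Start: pos=(2,0), heading=315, pen down
PD: pen down
RT 60: heading 315 -> 255
REPEAT 3 [
  -- iteration 1/3 --
  BK 19: (2,0) -> (6.918,18.353) [heading=255, draw]
  REPEAT 3 [
    -- iteration 1/3 --
    PD: pen down
    FD 5: (6.918,18.353) -> (5.623,13.523) [heading=255, draw]
    -- iteration 2/3 --
    PD: pen down
    FD 5: (5.623,13.523) -> (4.329,8.693) [heading=255, draw]
    -- iteration 3/3 --
    PD: pen down
    FD 5: (4.329,8.693) -> (3.035,3.864) [heading=255, draw]
  ]
  -- iteration 2/3 --
  BK 19: (3.035,3.864) -> (7.953,22.216) [heading=255, draw]
  REPEAT 3 [
    -- iteration 1/3 --
    PD: pen down
    FD 5: (7.953,22.216) -> (6.659,17.387) [heading=255, draw]
    -- iteration 2/3 --
    PD: pen down
    FD 5: (6.659,17.387) -> (5.365,12.557) [heading=255, draw]
    -- iteration 3/3 --
    PD: pen down
    FD 5: (5.365,12.557) -> (4.071,7.727) [heading=255, draw]
  ]
  -- iteration 3/3 --
  BK 19: (4.071,7.727) -> (8.988,26.08) [heading=255, draw]
  REPEAT 3 [
    -- iteration 1/3 --
    PD: pen down
    FD 5: (8.988,26.08) -> (7.694,21.25) [heading=255, draw]
    -- iteration 2/3 --
    PD: pen down
    FD 5: (7.694,21.25) -> (6.4,16.421) [heading=255, draw]
    -- iteration 3/3 --
    PD: pen down
    FD 5: (6.4,16.421) -> (5.106,11.591) [heading=255, draw]
  ]
]
RT 30: heading 255 -> 225
RT 120: heading 225 -> 105
Final: pos=(5.106,11.591), heading=105, 12 segment(s) drawn

Answer: 5.106 11.591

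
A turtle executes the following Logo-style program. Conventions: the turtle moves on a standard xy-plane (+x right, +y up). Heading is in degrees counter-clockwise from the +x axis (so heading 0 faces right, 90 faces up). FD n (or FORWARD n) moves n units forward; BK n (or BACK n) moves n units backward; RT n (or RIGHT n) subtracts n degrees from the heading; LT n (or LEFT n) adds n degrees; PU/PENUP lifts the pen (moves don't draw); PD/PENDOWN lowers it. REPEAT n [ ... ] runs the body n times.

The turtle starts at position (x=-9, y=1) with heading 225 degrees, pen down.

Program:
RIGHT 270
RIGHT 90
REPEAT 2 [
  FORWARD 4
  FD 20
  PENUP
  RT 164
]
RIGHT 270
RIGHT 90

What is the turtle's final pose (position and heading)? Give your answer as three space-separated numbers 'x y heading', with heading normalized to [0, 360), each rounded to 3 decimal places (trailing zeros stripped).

Answer: -14.335 5.02 257

Derivation:
Executing turtle program step by step:
Start: pos=(-9,1), heading=225, pen down
RT 270: heading 225 -> 315
RT 90: heading 315 -> 225
REPEAT 2 [
  -- iteration 1/2 --
  FD 4: (-9,1) -> (-11.828,-1.828) [heading=225, draw]
  FD 20: (-11.828,-1.828) -> (-25.971,-15.971) [heading=225, draw]
  PU: pen up
  RT 164: heading 225 -> 61
  -- iteration 2/2 --
  FD 4: (-25.971,-15.971) -> (-24.031,-12.472) [heading=61, move]
  FD 20: (-24.031,-12.472) -> (-14.335,5.02) [heading=61, move]
  PU: pen up
  RT 164: heading 61 -> 257
]
RT 270: heading 257 -> 347
RT 90: heading 347 -> 257
Final: pos=(-14.335,5.02), heading=257, 2 segment(s) drawn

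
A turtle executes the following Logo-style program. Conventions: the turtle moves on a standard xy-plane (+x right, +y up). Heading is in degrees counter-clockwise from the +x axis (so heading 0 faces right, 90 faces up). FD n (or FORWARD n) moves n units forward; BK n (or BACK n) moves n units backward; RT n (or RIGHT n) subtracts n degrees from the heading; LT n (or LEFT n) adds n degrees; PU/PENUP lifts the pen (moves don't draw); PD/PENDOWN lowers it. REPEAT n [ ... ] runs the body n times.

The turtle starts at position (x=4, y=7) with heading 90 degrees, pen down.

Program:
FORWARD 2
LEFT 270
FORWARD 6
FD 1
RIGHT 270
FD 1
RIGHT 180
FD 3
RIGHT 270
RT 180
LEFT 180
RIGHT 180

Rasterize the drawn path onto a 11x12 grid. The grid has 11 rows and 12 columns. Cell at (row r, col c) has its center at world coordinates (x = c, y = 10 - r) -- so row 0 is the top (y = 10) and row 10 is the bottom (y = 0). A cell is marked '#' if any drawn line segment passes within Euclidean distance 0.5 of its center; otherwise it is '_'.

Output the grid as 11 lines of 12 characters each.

Segment 0: (4,7) -> (4,9)
Segment 1: (4,9) -> (10,9)
Segment 2: (10,9) -> (11,9)
Segment 3: (11,9) -> (11,10)
Segment 4: (11,10) -> (11,7)

Answer: ___________#
____########
____#______#
____#______#
____________
____________
____________
____________
____________
____________
____________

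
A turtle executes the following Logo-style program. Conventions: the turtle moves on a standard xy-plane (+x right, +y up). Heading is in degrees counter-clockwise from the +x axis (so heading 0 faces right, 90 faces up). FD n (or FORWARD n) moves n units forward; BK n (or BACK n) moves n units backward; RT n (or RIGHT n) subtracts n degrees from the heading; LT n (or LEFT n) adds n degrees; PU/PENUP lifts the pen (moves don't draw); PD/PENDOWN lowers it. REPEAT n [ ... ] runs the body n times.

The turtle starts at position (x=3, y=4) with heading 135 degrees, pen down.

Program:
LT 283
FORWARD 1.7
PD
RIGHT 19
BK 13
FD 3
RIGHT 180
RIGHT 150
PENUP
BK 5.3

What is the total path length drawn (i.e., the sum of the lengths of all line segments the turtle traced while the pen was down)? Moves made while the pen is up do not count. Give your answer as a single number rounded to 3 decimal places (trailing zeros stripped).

Executing turtle program step by step:
Start: pos=(3,4), heading=135, pen down
LT 283: heading 135 -> 58
FD 1.7: (3,4) -> (3.901,5.442) [heading=58, draw]
PD: pen down
RT 19: heading 58 -> 39
BK 13: (3.901,5.442) -> (-6.202,-2.739) [heading=39, draw]
FD 3: (-6.202,-2.739) -> (-3.871,-0.852) [heading=39, draw]
RT 180: heading 39 -> 219
RT 150: heading 219 -> 69
PU: pen up
BK 5.3: (-3.871,-0.852) -> (-5.77,-5.799) [heading=69, move]
Final: pos=(-5.77,-5.799), heading=69, 3 segment(s) drawn

Segment lengths:
  seg 1: (3,4) -> (3.901,5.442), length = 1.7
  seg 2: (3.901,5.442) -> (-6.202,-2.739), length = 13
  seg 3: (-6.202,-2.739) -> (-3.871,-0.852), length = 3
Total = 17.7

Answer: 17.7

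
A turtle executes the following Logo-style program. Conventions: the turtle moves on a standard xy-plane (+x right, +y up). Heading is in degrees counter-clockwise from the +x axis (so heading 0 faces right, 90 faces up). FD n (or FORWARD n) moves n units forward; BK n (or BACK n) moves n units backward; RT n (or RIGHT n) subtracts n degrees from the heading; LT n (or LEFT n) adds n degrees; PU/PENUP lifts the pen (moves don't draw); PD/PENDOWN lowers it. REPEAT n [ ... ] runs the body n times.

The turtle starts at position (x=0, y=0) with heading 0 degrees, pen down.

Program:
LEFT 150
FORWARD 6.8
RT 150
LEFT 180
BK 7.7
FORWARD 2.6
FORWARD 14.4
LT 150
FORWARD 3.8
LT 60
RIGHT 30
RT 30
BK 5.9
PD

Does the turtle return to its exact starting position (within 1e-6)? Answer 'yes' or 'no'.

Answer: no

Derivation:
Executing turtle program step by step:
Start: pos=(0,0), heading=0, pen down
LT 150: heading 0 -> 150
FD 6.8: (0,0) -> (-5.889,3.4) [heading=150, draw]
RT 150: heading 150 -> 0
LT 180: heading 0 -> 180
BK 7.7: (-5.889,3.4) -> (1.811,3.4) [heading=180, draw]
FD 2.6: (1.811,3.4) -> (-0.789,3.4) [heading=180, draw]
FD 14.4: (-0.789,3.4) -> (-15.189,3.4) [heading=180, draw]
LT 150: heading 180 -> 330
FD 3.8: (-15.189,3.4) -> (-11.898,1.5) [heading=330, draw]
LT 60: heading 330 -> 30
RT 30: heading 30 -> 0
RT 30: heading 0 -> 330
BK 5.9: (-11.898,1.5) -> (-17.008,4.45) [heading=330, draw]
PD: pen down
Final: pos=(-17.008,4.45), heading=330, 6 segment(s) drawn

Start position: (0, 0)
Final position: (-17.008, 4.45)
Distance = 17.58; >= 1e-6 -> NOT closed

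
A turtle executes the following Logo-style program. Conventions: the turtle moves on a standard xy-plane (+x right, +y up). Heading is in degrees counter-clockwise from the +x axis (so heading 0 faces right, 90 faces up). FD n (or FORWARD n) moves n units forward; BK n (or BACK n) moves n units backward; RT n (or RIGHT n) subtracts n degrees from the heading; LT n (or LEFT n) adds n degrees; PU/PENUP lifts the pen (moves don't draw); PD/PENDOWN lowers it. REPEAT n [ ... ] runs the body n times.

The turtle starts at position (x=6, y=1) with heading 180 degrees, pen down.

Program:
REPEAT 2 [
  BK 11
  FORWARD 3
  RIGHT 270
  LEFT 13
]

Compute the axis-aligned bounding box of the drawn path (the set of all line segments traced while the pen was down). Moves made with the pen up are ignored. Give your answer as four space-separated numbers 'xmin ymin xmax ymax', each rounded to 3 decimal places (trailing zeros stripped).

Answer: 6 1 17 11.718

Derivation:
Executing turtle program step by step:
Start: pos=(6,1), heading=180, pen down
REPEAT 2 [
  -- iteration 1/2 --
  BK 11: (6,1) -> (17,1) [heading=180, draw]
  FD 3: (17,1) -> (14,1) [heading=180, draw]
  RT 270: heading 180 -> 270
  LT 13: heading 270 -> 283
  -- iteration 2/2 --
  BK 11: (14,1) -> (11.526,11.718) [heading=283, draw]
  FD 3: (11.526,11.718) -> (12.2,8.795) [heading=283, draw]
  RT 270: heading 283 -> 13
  LT 13: heading 13 -> 26
]
Final: pos=(12.2,8.795), heading=26, 4 segment(s) drawn

Segment endpoints: x in {6, 11.526, 12.2, 14, 17}, y in {1, 1, 1, 8.795, 11.718}
xmin=6, ymin=1, xmax=17, ymax=11.718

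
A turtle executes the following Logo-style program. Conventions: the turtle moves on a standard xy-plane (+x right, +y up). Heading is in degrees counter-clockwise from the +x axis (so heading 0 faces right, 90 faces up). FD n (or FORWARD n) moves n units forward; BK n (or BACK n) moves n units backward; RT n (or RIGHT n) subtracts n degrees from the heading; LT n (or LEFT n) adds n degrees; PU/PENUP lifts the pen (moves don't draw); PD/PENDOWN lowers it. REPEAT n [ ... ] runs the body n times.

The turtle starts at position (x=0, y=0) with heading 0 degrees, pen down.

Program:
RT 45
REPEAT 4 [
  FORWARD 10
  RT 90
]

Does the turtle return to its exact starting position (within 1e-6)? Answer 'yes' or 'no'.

Executing turtle program step by step:
Start: pos=(0,0), heading=0, pen down
RT 45: heading 0 -> 315
REPEAT 4 [
  -- iteration 1/4 --
  FD 10: (0,0) -> (7.071,-7.071) [heading=315, draw]
  RT 90: heading 315 -> 225
  -- iteration 2/4 --
  FD 10: (7.071,-7.071) -> (0,-14.142) [heading=225, draw]
  RT 90: heading 225 -> 135
  -- iteration 3/4 --
  FD 10: (0,-14.142) -> (-7.071,-7.071) [heading=135, draw]
  RT 90: heading 135 -> 45
  -- iteration 4/4 --
  FD 10: (-7.071,-7.071) -> (0,0) [heading=45, draw]
  RT 90: heading 45 -> 315
]
Final: pos=(0,0), heading=315, 4 segment(s) drawn

Start position: (0, 0)
Final position: (0, 0)
Distance = 0; < 1e-6 -> CLOSED

Answer: yes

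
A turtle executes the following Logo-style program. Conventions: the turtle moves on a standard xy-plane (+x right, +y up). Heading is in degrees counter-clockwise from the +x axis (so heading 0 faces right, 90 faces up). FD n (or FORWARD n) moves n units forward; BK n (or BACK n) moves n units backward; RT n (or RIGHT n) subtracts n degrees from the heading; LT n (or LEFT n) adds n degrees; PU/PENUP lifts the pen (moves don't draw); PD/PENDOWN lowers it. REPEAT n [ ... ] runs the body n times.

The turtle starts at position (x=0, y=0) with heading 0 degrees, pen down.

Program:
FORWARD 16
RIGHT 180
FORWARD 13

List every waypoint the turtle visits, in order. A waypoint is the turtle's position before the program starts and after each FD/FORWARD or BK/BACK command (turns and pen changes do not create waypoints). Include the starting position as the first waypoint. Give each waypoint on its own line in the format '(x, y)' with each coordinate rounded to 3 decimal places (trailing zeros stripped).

Executing turtle program step by step:
Start: pos=(0,0), heading=0, pen down
FD 16: (0,0) -> (16,0) [heading=0, draw]
RT 180: heading 0 -> 180
FD 13: (16,0) -> (3,0) [heading=180, draw]
Final: pos=(3,0), heading=180, 2 segment(s) drawn
Waypoints (3 total):
(0, 0)
(16, 0)
(3, 0)

Answer: (0, 0)
(16, 0)
(3, 0)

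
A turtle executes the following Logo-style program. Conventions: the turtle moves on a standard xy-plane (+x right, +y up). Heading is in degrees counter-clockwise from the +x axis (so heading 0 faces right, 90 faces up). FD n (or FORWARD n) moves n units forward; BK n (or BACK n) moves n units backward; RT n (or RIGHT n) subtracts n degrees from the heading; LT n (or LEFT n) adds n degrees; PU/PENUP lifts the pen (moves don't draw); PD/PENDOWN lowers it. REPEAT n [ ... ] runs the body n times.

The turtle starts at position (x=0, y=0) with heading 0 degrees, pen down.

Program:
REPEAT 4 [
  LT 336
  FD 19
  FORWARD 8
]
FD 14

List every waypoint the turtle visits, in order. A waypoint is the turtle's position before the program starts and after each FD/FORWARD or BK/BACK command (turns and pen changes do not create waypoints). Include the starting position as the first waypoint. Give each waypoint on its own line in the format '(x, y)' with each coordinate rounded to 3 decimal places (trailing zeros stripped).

Answer: (0, 0)
(17.357, -7.728)
(24.666, -10.982)
(37.379, -25.102)
(42.732, -31.047)
(48.604, -49.117)
(51.076, -56.725)
(49.09, -75.621)
(48.253, -83.577)
(46.79, -97.501)

Derivation:
Executing turtle program step by step:
Start: pos=(0,0), heading=0, pen down
REPEAT 4 [
  -- iteration 1/4 --
  LT 336: heading 0 -> 336
  FD 19: (0,0) -> (17.357,-7.728) [heading=336, draw]
  FD 8: (17.357,-7.728) -> (24.666,-10.982) [heading=336, draw]
  -- iteration 2/4 --
  LT 336: heading 336 -> 312
  FD 19: (24.666,-10.982) -> (37.379,-25.102) [heading=312, draw]
  FD 8: (37.379,-25.102) -> (42.732,-31.047) [heading=312, draw]
  -- iteration 3/4 --
  LT 336: heading 312 -> 288
  FD 19: (42.732,-31.047) -> (48.604,-49.117) [heading=288, draw]
  FD 8: (48.604,-49.117) -> (51.076,-56.725) [heading=288, draw]
  -- iteration 4/4 --
  LT 336: heading 288 -> 264
  FD 19: (51.076,-56.725) -> (49.09,-75.621) [heading=264, draw]
  FD 8: (49.09,-75.621) -> (48.253,-83.577) [heading=264, draw]
]
FD 14: (48.253,-83.577) -> (46.79,-97.501) [heading=264, draw]
Final: pos=(46.79,-97.501), heading=264, 9 segment(s) drawn
Waypoints (10 total):
(0, 0)
(17.357, -7.728)
(24.666, -10.982)
(37.379, -25.102)
(42.732, -31.047)
(48.604, -49.117)
(51.076, -56.725)
(49.09, -75.621)
(48.253, -83.577)
(46.79, -97.501)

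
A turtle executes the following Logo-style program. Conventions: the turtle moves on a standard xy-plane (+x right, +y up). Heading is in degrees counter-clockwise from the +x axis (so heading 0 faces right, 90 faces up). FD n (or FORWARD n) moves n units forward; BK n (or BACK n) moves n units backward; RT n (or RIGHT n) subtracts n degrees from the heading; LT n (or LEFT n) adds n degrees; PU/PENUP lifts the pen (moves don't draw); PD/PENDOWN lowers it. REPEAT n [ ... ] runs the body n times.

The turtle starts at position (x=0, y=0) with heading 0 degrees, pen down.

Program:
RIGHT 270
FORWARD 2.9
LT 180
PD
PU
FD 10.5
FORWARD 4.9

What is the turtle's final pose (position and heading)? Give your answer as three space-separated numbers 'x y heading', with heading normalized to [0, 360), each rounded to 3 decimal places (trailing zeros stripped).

Answer: 0 -12.5 270

Derivation:
Executing turtle program step by step:
Start: pos=(0,0), heading=0, pen down
RT 270: heading 0 -> 90
FD 2.9: (0,0) -> (0,2.9) [heading=90, draw]
LT 180: heading 90 -> 270
PD: pen down
PU: pen up
FD 10.5: (0,2.9) -> (0,-7.6) [heading=270, move]
FD 4.9: (0,-7.6) -> (0,-12.5) [heading=270, move]
Final: pos=(0,-12.5), heading=270, 1 segment(s) drawn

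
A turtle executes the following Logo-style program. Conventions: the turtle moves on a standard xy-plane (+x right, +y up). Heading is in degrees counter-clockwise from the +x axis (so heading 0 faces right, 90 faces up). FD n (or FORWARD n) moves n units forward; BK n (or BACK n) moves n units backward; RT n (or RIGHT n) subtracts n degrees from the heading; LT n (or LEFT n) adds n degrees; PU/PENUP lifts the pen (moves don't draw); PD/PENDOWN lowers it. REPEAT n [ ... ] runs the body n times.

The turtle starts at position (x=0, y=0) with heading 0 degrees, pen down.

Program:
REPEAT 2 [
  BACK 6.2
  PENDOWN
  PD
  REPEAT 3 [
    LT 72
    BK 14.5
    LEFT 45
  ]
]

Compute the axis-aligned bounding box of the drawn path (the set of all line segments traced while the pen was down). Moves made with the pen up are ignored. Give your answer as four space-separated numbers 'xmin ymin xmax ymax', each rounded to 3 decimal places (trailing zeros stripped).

Answer: -17.589 -13.79 3.641 1.179

Derivation:
Executing turtle program step by step:
Start: pos=(0,0), heading=0, pen down
REPEAT 2 [
  -- iteration 1/2 --
  BK 6.2: (0,0) -> (-6.2,0) [heading=0, draw]
  PD: pen down
  PD: pen down
  REPEAT 3 [
    -- iteration 1/3 --
    LT 72: heading 0 -> 72
    BK 14.5: (-6.2,0) -> (-10.681,-13.79) [heading=72, draw]
    LT 45: heading 72 -> 117
    -- iteration 2/3 --
    LT 72: heading 117 -> 189
    BK 14.5: (-10.681,-13.79) -> (3.641,-11.522) [heading=189, draw]
    LT 45: heading 189 -> 234
    -- iteration 3/3 --
    LT 72: heading 234 -> 306
    BK 14.5: (3.641,-11.522) -> (-4.882,0.209) [heading=306, draw]
    LT 45: heading 306 -> 351
  ]
  -- iteration 2/2 --
  BK 6.2: (-4.882,0.209) -> (-11.006,1.179) [heading=351, draw]
  PD: pen down
  PD: pen down
  REPEAT 3 [
    -- iteration 1/3 --
    LT 72: heading 351 -> 63
    BK 14.5: (-11.006,1.179) -> (-17.589,-11.741) [heading=63, draw]
    LT 45: heading 63 -> 108
    -- iteration 2/3 --
    LT 72: heading 108 -> 180
    BK 14.5: (-17.589,-11.741) -> (-3.089,-11.741) [heading=180, draw]
    LT 45: heading 180 -> 225
    -- iteration 3/3 --
    LT 72: heading 225 -> 297
    BK 14.5: (-3.089,-11.741) -> (-9.672,1.179) [heading=297, draw]
    LT 45: heading 297 -> 342
  ]
]
Final: pos=(-9.672,1.179), heading=342, 8 segment(s) drawn

Segment endpoints: x in {-17.589, -11.006, -10.681, -9.672, -6.2, -4.882, -3.089, 0, 3.641}, y in {-13.79, -11.741, -11.741, -11.522, 0, 0.209, 1.179, 1.179}
xmin=-17.589, ymin=-13.79, xmax=3.641, ymax=1.179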